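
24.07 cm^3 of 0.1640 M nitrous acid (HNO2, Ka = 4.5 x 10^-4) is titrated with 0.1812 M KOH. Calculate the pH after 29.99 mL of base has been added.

n(acid) = 0.1640 x 0.02407 = 0.003947 mol; n(KOH) added = 0.1812 x 0.02999 = 0.005434 mol.
Base is in excess by 0.005434 - 0.003947 = 0.001487 mol in a total volume of 0.05406 L.
[OH^-] = 0.001487/0.05406 = 0.02750 M, so pOH = 1.56 and pH = 14.00 - 1.56 = 12.44.

12.44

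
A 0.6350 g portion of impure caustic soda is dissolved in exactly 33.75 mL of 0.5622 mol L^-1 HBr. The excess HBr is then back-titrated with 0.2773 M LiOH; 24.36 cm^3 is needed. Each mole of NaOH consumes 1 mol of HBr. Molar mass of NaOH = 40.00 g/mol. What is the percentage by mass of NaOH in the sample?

Total n(HBr) added = 0.5622 x 0.03375 = 0.01897 mol.
n(LiOH) used = 0.2773 x 0.02436 = 0.006755 mol, which equals the excess n(HBr).
So n(HBr) consumed by the sample = 0.01897 - 0.006755 = 0.01222 mol.
n(NaOH) = 0.01222 / 1 = 0.01222 mol.
mass NaOH = 0.01222 x 40.00 = 0.4888 g, so %NaOH = 0.4888/0.6350 x 100 = 77.0%.

77.0%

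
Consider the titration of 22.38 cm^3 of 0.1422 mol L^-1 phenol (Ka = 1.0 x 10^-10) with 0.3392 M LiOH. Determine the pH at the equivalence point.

n(C6H5OH) = 0.1422 x 0.02238 = 0.003182 mol; V(LiOH) at equivalence = 0.003182/0.3392 = 0.009382 L.
At equivalence all the acid is converted to C6H5O-; total volume = 0.02238 + 0.009382 = 0.03176 L, so [C6H5O-] = 0.003182/0.03176 = 0.1002 M.
Kb = Kw/Ka = 1.0e-14 / 1.0 x 10^-10 = 0.000100.
[OH^-] = sqrt(Kb x [C6H5O-]) = sqrt(0.000100 x 0.1002) = 0.00317 M.
pOH = 2.50, so pH = 14.00 - 2.50 = 11.50.

11.50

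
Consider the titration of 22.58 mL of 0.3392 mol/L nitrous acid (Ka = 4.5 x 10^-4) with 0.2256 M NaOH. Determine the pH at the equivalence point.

8.24

n(HNO2) = 0.3392 x 0.02258 = 0.007659 mol; V(NaOH) at equivalence = 0.007659/0.2256 = 0.03395 L.
At equivalence all the acid is converted to NO2-; total volume = 0.02258 + 0.03395 = 0.05653 L, so [NO2-] = 0.007659/0.05653 = 0.1355 M.
Kb = Kw/Ka = 1.0e-14 / 4.5 x 10^-4 = 2.22e-11.
[OH^-] = sqrt(Kb x [NO2-]) = sqrt(2.22e-11 x 0.1355) = 1.74e-6 M.
pOH = 5.76, so pH = 14.00 - 5.76 = 8.24.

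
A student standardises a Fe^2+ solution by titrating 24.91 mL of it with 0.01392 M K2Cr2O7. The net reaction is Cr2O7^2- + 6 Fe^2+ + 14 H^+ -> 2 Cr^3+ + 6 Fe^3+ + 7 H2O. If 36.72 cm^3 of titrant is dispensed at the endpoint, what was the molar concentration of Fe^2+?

n(K2Cr2O7) = 0.01392 x 0.03672 = 0.0005111 mol.
From the balanced equation, 1 mol K2Cr2O7 reacts with 6 mol Fe^2+, so n(Fe^2+) = 0.0005111 x 6/1 = 0.003067 mol.
[Fe^2+] = 0.003067 / 0.02491 L = 0.123 M.

0.123 M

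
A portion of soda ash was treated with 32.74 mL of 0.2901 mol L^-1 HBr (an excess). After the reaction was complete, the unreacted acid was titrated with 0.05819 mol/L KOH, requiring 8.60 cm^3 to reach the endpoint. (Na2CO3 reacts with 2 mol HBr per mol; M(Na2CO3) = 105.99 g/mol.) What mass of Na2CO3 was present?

Total n(HBr) added = 0.2901 x 0.03274 = 0.009498 mol.
n(KOH) used = 0.05819 x 0.008600 = 0.0005004 mol, which equals the excess n(HBr).
So n(HBr) consumed by the sample = 0.009498 - 0.0005004 = 0.008997 mol.
n(Na2CO3) = 0.008997 / 2 = 0.004499 mol.
mass = 0.004499 mol x 105.99 g/mol = 0.477 g.

0.477 g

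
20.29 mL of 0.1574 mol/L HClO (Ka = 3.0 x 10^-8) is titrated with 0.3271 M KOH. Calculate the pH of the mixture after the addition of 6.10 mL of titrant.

Initial n(HClO) = 0.1574 x 0.02029 = 0.003194 mol.
n(KOH) added = 0.3271 x 0.006100 = 0.001995 mol, converting that many moles of HClO to ClO-.
Remaining n(HClO) = 0.001198 mol; n(ClO-) = 0.001995 mol.
By Henderson-Hasselbalch, pH = pKa + log([A^-]/[HA]) = 7.52 + log(0.001995/0.001198) = 7.52 + (+0.22) = 7.74.

7.74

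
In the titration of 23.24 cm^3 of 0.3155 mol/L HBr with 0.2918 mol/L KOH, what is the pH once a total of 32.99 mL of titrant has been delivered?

n(acid) = 0.3155 x 0.02324 = 0.007332 mol; n(KOH) added = 0.2918 x 0.03299 = 0.009626 mol.
Base is in excess by 0.009626 - 0.007332 = 0.002294 mol in a total volume of 0.05623 L.
[OH^-] = 0.002294/0.05623 = 0.04080 M, so pOH = 1.39 and pH = 14.00 - 1.39 = 12.61.

12.61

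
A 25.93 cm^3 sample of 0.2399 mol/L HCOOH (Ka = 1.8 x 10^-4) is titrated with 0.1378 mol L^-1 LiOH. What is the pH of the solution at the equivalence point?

8.34

n(HCOOH) = 0.2399 x 0.02593 = 0.006221 mol; V(LiOH) at equivalence = 0.006221/0.1378 = 0.04514 L.
At equivalence all the acid is converted to HCOO-; total volume = 0.02593 + 0.04514 = 0.07107 L, so [HCOO-] = 0.006221/0.07107 = 0.08753 M.
Kb = Kw/Ka = 1.0e-14 / 1.8 x 10^-4 = 5.56e-11.
[OH^-] = sqrt(Kb x [HCOO-]) = sqrt(5.56e-11 x 0.08753) = 2.21e-6 M.
pOH = 5.66, so pH = 14.00 - 5.66 = 8.34.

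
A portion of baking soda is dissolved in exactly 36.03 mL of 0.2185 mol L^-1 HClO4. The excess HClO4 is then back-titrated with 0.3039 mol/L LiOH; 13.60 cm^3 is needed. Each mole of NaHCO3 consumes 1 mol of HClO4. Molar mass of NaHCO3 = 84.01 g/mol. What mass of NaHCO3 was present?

Total n(HClO4) added = 0.2185 x 0.03603 = 0.007873 mol.
n(LiOH) used = 0.3039 x 0.01360 = 0.004133 mol, which equals the excess n(HClO4).
So n(HClO4) consumed by the sample = 0.007873 - 0.004133 = 0.003740 mol.
n(NaHCO3) = 0.003740 / 1 = 0.003740 mol.
mass = 0.003740 mol x 84.01 g/mol = 0.314 g.

0.314 g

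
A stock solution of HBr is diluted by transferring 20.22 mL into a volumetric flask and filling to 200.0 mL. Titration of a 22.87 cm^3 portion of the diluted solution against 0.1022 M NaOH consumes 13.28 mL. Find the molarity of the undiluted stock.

0.587 M

n(NaOH) = 0.1022 x 0.01328 = 0.001357 mol.
n(HBr) in the aliquot = 0.001357 mol.
[diluted HBr] = 0.001357 / 0.02287 = 0.05934 M.
Dilution factor = 200.0/20.22 = 9.891, so [stock] = 0.05934 x 9.891 = 0.587 M.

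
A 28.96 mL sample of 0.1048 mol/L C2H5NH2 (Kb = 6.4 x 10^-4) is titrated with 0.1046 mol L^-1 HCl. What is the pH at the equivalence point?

6.04

n(C2H5NH2) = 0.1048 x 0.02896 = 0.003035 mol; V(HCl) at equivalence = 0.003035/0.1046 = 0.02902 L.
At equivalence the base is fully converted to C2H5NH3+; total volume = 0.05798 L, so [C2H5NH3+] = 0.003035/0.05798 = 0.05235 M.
Ka(C2H5NH3+) = Kw/Kb = 1.0e-14 / 6.4 x 10^-4 = 1.56e-11.
[H^+] = sqrt(Ka x [C2H5NH3+]) = sqrt(1.56e-11 x 0.05235) = 9.04e-7 M.
pH = -log(9.04e-7) = 6.04.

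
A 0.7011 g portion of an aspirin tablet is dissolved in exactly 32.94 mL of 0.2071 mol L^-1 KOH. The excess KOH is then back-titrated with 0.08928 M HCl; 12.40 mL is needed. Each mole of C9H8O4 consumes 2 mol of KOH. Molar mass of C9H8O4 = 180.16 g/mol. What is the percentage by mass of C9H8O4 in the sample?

73.4%

Total n(KOH) added = 0.2071 x 0.03294 = 0.006822 mol.
n(HCl) used = 0.08928 x 0.01240 = 0.001107 mol, which equals the excess n(KOH).
So n(KOH) consumed by the sample = 0.006822 - 0.001107 = 0.005715 mol.
n(C9H8O4) = 0.005715 / 2 = 0.002857 mol.
mass C9H8O4 = 0.002857 x 180.16 = 0.5148 g, so %C9H8O4 = 0.5148/0.7011 x 100 = 73.4%.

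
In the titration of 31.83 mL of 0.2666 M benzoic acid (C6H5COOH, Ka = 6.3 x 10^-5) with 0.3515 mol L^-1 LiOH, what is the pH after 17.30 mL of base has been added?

Initial n(C6H5COOH) = 0.2666 x 0.03183 = 0.008486 mol.
n(LiOH) added = 0.3515 x 0.01730 = 0.006081 mol, converting that many moles of C6H5COOH to C6H5COO-.
Remaining n(C6H5COOH) = 0.002405 mol; n(C6H5COO-) = 0.006081 mol.
By Henderson-Hasselbalch, pH = pKa + log([A^-]/[HA]) = 4.20 + log(0.006081/0.002405) = 4.20 + (+0.40) = 4.60.

4.60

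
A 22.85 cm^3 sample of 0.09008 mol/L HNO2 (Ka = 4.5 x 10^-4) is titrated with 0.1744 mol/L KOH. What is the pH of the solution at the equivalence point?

n(HNO2) = 0.09008 x 0.02285 = 0.002058 mol; V(KOH) at equivalence = 0.002058/0.1744 = 0.01180 L.
At equivalence all the acid is converted to NO2-; total volume = 0.02285 + 0.01180 = 0.03465 L, so [NO2-] = 0.002058/0.03465 = 0.05940 M.
Kb = Kw/Ka = 1.0e-14 / 4.5 x 10^-4 = 2.22e-11.
[OH^-] = sqrt(Kb x [NO2-]) = sqrt(2.22e-11 x 0.05940) = 1.15e-6 M.
pOH = 5.94, so pH = 14.00 - 5.94 = 8.06.

8.06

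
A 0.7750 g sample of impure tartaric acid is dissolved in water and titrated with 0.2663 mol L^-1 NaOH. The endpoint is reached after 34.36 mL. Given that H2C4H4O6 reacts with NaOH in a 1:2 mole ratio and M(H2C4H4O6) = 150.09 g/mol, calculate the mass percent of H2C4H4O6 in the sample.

88.6%

n(NaOH) = 0.2663 x 0.03436 = 0.009150 mol.
n(H2C4H4O6) = 0.009150 / 2 = 0.004575 mol.
mass of H2C4H4O6 = 0.004575 x 150.09 = 0.6867 g.
% purity = 0.6867 / 0.7750 x 100 = 88.6%.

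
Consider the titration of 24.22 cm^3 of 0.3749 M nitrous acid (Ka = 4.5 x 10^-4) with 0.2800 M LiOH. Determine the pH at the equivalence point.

8.28

n(HNO2) = 0.3749 x 0.02422 = 0.009080 mol; V(LiOH) at equivalence = 0.009080/0.2800 = 0.03243 L.
At equivalence all the acid is converted to NO2-; total volume = 0.02422 + 0.03243 = 0.05665 L, so [NO2-] = 0.009080/0.05665 = 0.1603 M.
Kb = Kw/Ka = 1.0e-14 / 4.5 x 10^-4 = 2.22e-11.
[OH^-] = sqrt(Kb x [NO2-]) = sqrt(2.22e-11 x 0.1603) = 1.89e-6 M.
pOH = 5.72, so pH = 14.00 - 5.72 = 8.28.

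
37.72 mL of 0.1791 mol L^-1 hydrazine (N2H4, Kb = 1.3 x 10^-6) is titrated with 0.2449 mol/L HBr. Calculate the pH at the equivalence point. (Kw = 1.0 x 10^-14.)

4.55

n(N2H4) = 0.1791 x 0.03772 = 0.006756 mol; V(HBr) at equivalence = 0.006756/0.2449 = 0.02759 L.
At equivalence the base is fully converted to N2H5+; total volume = 0.06531 L, so [N2H5+] = 0.006756/0.06531 = 0.1034 M.
Ka(N2H5+) = Kw/Kb = 1.0e-14 / 1.3 x 10^-6 = 7.69e-9.
[H^+] = sqrt(Ka x [N2H5+]) = sqrt(7.69e-9 x 0.1034) = 2.82e-5 M.
pH = -log(2.82e-5) = 4.55.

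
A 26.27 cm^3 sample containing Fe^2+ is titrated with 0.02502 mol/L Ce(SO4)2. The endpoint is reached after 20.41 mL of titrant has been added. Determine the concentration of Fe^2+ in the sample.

0.0194 M

n(Ce(SO4)2) = 0.02502 x 0.02041 = 0.0005107 mol.
From the balanced equation, 1 mol Ce(SO4)2 reacts with 1 mol Fe^2+, so n(Fe^2+) = 0.0005107 x 1/1 = 0.0005107 mol.
[Fe^2+] = 0.0005107 / 0.02627 L = 0.0194 M.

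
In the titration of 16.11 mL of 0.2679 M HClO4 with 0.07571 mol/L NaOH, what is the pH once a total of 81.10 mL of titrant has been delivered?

n(acid) = 0.2679 x 0.01611 = 0.004316 mol; n(NaOH) added = 0.07571 x 0.08110 = 0.006140 mol.
Base is in excess by 0.006140 - 0.004316 = 0.001824 mol in a total volume of 0.09721 L.
[OH^-] = 0.001824/0.09721 = 0.01877 M, so pOH = 1.73 and pH = 14.00 - 1.73 = 12.27.

12.27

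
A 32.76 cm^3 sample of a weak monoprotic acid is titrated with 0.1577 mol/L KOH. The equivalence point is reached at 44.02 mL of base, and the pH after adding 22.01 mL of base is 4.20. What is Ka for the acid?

6.3 x 10^-5

22.01 mL is half of the equivalence volume, so this is the half-equivalence point where [HA] = [A^-].
At half-equivalence pH = pKa, so pKa = 4.20.
Ka = 10^(-4.20) = 6.3 x 10^-5.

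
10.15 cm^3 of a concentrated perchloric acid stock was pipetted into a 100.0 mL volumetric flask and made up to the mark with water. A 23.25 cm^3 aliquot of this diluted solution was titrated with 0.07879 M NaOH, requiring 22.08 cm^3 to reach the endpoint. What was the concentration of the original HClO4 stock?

n(NaOH) = 0.07879 x 0.02208 = 0.001740 mol.
n(HClO4) in the aliquot = 0.001740 mol.
[diluted HClO4] = 0.001740 / 0.02325 = 0.07483 M.
Dilution factor = 100.0/10.15 = 9.852, so [stock] = 0.07483 x 9.852 = 0.737 M.

0.737 M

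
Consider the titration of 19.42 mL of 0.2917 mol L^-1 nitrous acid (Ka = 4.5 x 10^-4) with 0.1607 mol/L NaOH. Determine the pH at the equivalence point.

n(HNO2) = 0.2917 x 0.01942 = 0.005665 mol; V(NaOH) at equivalence = 0.005665/0.1607 = 0.03525 L.
At equivalence all the acid is converted to NO2-; total volume = 0.01942 + 0.03525 = 0.05467 L, so [NO2-] = 0.005665/0.05467 = 0.1036 M.
Kb = Kw/Ka = 1.0e-14 / 4.5 x 10^-4 = 2.22e-11.
[OH^-] = sqrt(Kb x [NO2-]) = sqrt(2.22e-11 x 0.1036) = 1.52e-6 M.
pOH = 5.82, so pH = 14.00 - 5.82 = 8.18.

8.18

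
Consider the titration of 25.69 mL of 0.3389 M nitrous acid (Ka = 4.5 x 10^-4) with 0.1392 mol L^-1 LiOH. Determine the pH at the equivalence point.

8.17

n(HNO2) = 0.3389 x 0.02569 = 0.008706 mol; V(LiOH) at equivalence = 0.008706/0.1392 = 0.06255 L.
At equivalence all the acid is converted to NO2-; total volume = 0.02569 + 0.06255 = 0.08824 L, so [NO2-] = 0.008706/0.08824 = 0.09867 M.
Kb = Kw/Ka = 1.0e-14 / 4.5 x 10^-4 = 2.22e-11.
[OH^-] = sqrt(Kb x [NO2-]) = sqrt(2.22e-11 x 0.09867) = 1.48e-6 M.
pOH = 5.83, so pH = 14.00 - 5.83 = 8.17.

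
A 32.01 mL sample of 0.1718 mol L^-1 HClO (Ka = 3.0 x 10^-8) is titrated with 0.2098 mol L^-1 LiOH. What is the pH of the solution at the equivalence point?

10.25

n(HClO) = 0.1718 x 0.03201 = 0.005499 mol; V(LiOH) at equivalence = 0.005499/0.2098 = 0.02621 L.
At equivalence all the acid is converted to ClO-; total volume = 0.03201 + 0.02621 = 0.05822 L, so [ClO-] = 0.005499/0.05822 = 0.09445 M.
Kb = Kw/Ka = 1.0e-14 / 3.0 x 10^-8 = 3.33e-7.
[OH^-] = sqrt(Kb x [ClO-]) = sqrt(3.33e-7 x 0.09445) = 0.000177 M.
pOH = 3.75, so pH = 14.00 - 3.75 = 10.25.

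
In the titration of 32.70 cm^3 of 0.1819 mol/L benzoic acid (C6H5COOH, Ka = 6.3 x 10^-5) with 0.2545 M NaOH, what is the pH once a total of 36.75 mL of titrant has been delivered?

12.69

n(acid) = 0.1819 x 0.03270 = 0.005948 mol; n(NaOH) added = 0.2545 x 0.03675 = 0.009353 mol.
Base is in excess by 0.009353 - 0.005948 = 0.003405 mol in a total volume of 0.06945 L.
[OH^-] = 0.003405/0.06945 = 0.04902 M, so pOH = 1.31 and pH = 14.00 - 1.31 = 12.69.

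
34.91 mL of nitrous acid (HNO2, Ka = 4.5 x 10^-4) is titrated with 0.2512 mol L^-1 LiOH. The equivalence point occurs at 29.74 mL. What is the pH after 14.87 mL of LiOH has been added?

14.87 mL is exactly half the equivalence volume (29.74/2), i.e. the half-equivalence point.
There, n(HA) = n(A^-), so pH = pKa = -log(4.5 x 10^-4) = 3.35.

3.35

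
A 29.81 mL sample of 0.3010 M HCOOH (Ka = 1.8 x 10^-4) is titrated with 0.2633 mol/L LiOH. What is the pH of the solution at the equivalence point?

8.45

n(HCOOH) = 0.3010 x 0.02981 = 0.008973 mol; V(LiOH) at equivalence = 0.008973/0.2633 = 0.03408 L.
At equivalence all the acid is converted to HCOO-; total volume = 0.02981 + 0.03408 = 0.06389 L, so [HCOO-] = 0.008973/0.06389 = 0.1404 M.
Kb = Kw/Ka = 1.0e-14 / 1.8 x 10^-4 = 5.56e-11.
[OH^-] = sqrt(Kb x [HCOO-]) = sqrt(5.56e-11 x 0.1404) = 2.79e-6 M.
pOH = 5.55, so pH = 14.00 - 5.55 = 8.45.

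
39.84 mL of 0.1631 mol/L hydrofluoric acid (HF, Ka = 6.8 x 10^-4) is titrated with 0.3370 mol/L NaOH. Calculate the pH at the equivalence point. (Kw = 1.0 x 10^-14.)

8.10

n(HF) = 0.1631 x 0.03984 = 0.006498 mol; V(NaOH) at equivalence = 0.006498/0.3370 = 0.01928 L.
At equivalence all the acid is converted to F-; total volume = 0.03984 + 0.01928 = 0.05912 L, so [F-] = 0.006498/0.05912 = 0.1099 M.
Kb = Kw/Ka = 1.0e-14 / 6.8 x 10^-4 = 1.47e-11.
[OH^-] = sqrt(Kb x [F-]) = sqrt(1.47e-11 x 0.1099) = 1.27e-6 M.
pOH = 5.90, so pH = 14.00 - 5.90 = 8.10.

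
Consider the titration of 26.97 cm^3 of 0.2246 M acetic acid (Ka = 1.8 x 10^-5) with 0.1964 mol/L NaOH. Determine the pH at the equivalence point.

n(CH3COOH) = 0.2246 x 0.02697 = 0.006057 mol; V(NaOH) at equivalence = 0.006057/0.1964 = 0.03084 L.
At equivalence all the acid is converted to CH3COO-; total volume = 0.02697 + 0.03084 = 0.05781 L, so [CH3COO-] = 0.006057/0.05781 = 0.1048 M.
Kb = Kw/Ka = 1.0e-14 / 1.8 x 10^-5 = 5.56e-10.
[OH^-] = sqrt(Kb x [CH3COO-]) = sqrt(5.56e-10 x 0.1048) = 7.63e-6 M.
pOH = 5.12, so pH = 14.00 - 5.12 = 8.88.

8.88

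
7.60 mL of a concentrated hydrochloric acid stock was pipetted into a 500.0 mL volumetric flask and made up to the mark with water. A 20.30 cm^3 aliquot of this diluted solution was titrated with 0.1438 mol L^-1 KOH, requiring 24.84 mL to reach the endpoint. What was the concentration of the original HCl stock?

11.6 M

n(KOH) = 0.1438 x 0.02484 = 0.003572 mol.
n(HCl) in the aliquot = 0.003572 mol.
[diluted HCl] = 0.003572 / 0.02030 = 0.1760 M.
Dilution factor = 500.0/7.600 = 65.79, so [stock] = 0.1760 x 65.79 = 11.6 M.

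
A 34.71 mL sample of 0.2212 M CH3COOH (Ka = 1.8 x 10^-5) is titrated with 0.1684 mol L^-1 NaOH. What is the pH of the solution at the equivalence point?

n(CH3COOH) = 0.2212 x 0.03471 = 0.007678 mol; V(NaOH) at equivalence = 0.007678/0.1684 = 0.04559 L.
At equivalence all the acid is converted to CH3COO-; total volume = 0.03471 + 0.04559 = 0.08030 L, so [CH3COO-] = 0.007678/0.08030 = 0.09561 M.
Kb = Kw/Ka = 1.0e-14 / 1.8 x 10^-5 = 5.56e-10.
[OH^-] = sqrt(Kb x [CH3COO-]) = sqrt(5.56e-10 x 0.09561) = 7.29e-6 M.
pOH = 5.14, so pH = 14.00 - 5.14 = 8.86.

8.86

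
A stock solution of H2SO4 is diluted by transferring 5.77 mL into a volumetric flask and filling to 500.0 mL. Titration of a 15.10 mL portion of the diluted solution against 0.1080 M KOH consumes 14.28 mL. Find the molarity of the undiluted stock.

4.43 M

n(KOH) = 0.1080 x 0.01428 = 0.001542 mol.
n(H2SO4) in the aliquot = 0.001542 x 1/2 = 0.0007711 mol.
[diluted H2SO4] = 0.0007711 / 0.01510 = 0.05107 M.
Dilution factor = 500.0/5.770 = 86.66, so [stock] = 0.05107 x 86.66 = 4.43 M.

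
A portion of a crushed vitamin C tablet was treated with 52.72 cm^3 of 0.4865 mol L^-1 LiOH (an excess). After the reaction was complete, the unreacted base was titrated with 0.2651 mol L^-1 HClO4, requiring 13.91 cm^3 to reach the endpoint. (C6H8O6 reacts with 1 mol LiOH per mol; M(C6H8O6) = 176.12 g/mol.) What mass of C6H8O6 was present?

3.87 g

Total n(LiOH) added = 0.4865 x 0.05272 = 0.02565 mol.
n(HClO4) used = 0.2651 x 0.01391 = 0.003688 mol, which equals the excess n(LiOH).
So n(LiOH) consumed by the sample = 0.02565 - 0.003688 = 0.02196 mol.
n(C6H8O6) = 0.02196 / 1 = 0.02196 mol.
mass = 0.02196 mol x 176.12 g/mol = 3.87 g.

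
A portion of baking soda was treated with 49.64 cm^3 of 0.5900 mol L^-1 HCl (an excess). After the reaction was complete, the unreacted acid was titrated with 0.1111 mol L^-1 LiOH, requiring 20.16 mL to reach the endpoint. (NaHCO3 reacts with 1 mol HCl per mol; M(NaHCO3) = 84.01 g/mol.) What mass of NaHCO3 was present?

2.27 g

Total n(HCl) added = 0.5900 x 0.04964 = 0.02929 mol.
n(LiOH) used = 0.1111 x 0.02016 = 0.002240 mol, which equals the excess n(HCl).
So n(HCl) consumed by the sample = 0.02929 - 0.002240 = 0.02705 mol.
n(NaHCO3) = 0.02705 / 1 = 0.02705 mol.
mass = 0.02705 mol x 84.01 g/mol = 2.27 g.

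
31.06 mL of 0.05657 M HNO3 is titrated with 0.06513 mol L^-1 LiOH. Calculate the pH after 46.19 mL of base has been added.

12.21

n(acid) = 0.05657 x 0.03106 = 0.001757 mol; n(LiOH) added = 0.06513 x 0.04619 = 0.003008 mol.
Base is in excess by 0.003008 - 0.001757 = 0.001251 mol in a total volume of 0.07725 L.
[OH^-] = 0.001251/0.07725 = 0.01620 M, so pOH = 1.79 and pH = 14.00 - 1.79 = 12.21.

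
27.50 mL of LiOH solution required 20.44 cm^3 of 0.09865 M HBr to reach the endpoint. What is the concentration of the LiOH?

n(HBr) delivered = 0.09865 x 0.02044 = 0.002016 mol.
For a 1:1 reaction, n(LiOH) = 0.002016 mol.
[LiOH] = 0.002016 mol / 0.02750 L = 0.0733 M.

0.0733 M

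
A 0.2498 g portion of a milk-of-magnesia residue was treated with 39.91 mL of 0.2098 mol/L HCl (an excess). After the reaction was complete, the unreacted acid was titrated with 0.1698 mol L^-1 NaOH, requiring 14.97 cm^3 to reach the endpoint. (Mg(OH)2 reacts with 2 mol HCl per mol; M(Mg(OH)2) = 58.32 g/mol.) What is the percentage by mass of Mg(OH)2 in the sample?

Total n(HCl) added = 0.2098 x 0.03991 = 0.008373 mol.
n(NaOH) used = 0.1698 x 0.01497 = 0.002542 mol, which equals the excess n(HCl).
So n(HCl) consumed by the sample = 0.008373 - 0.002542 = 0.005831 mol.
n(Mg(OH)2) = 0.005831 / 2 = 0.002916 mol.
mass Mg(OH)2 = 0.002916 x 58.32 = 0.1700 g, so %Mg(OH)2 = 0.1700/0.2498 x 100 = 68.1%.

68.1%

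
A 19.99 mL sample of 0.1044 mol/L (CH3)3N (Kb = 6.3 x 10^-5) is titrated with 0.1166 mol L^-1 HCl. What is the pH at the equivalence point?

n((CH3)3N) = 0.1044 x 0.01999 = 0.002087 mol; V(HCl) at equivalence = 0.002087/0.1166 = 0.01790 L.
At equivalence the base is fully converted to (CH3)3NH+; total volume = 0.03789 L, so [(CH3)3NH+] = 0.002087/0.03789 = 0.05508 M.
Ka((CH3)3NH+) = Kw/Kb = 1.0e-14 / 6.3 x 10^-5 = 1.59e-10.
[H^+] = sqrt(Ka x [(CH3)3NH+]) = sqrt(1.59e-10 x 0.05508) = 2.96e-6 M.
pH = -log(2.96e-6) = 5.53.

5.53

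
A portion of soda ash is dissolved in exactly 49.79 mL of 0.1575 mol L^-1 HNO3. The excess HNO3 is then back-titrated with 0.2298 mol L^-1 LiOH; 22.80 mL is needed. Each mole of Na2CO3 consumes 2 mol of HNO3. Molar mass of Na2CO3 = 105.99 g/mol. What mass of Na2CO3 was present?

Total n(HNO3) added = 0.1575 x 0.04979 = 0.007842 mol.
n(LiOH) used = 0.2298 x 0.02280 = 0.005239 mol, which equals the excess n(HNO3).
So n(HNO3) consumed by the sample = 0.007842 - 0.005239 = 0.002602 mol.
n(Na2CO3) = 0.002602 / 2 = 0.001301 mol.
mass = 0.001301 mol x 105.99 g/mol = 0.138 g.

0.138 g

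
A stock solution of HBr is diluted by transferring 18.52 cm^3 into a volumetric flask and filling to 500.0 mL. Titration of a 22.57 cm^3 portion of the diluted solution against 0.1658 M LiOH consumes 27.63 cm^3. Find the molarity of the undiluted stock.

n(LiOH) = 0.1658 x 0.02763 = 0.004581 mol.
n(HBr) in the aliquot = 0.004581 mol.
[diluted HBr] = 0.004581 / 0.02257 = 0.2030 M.
Dilution factor = 500.0/18.52 = 27.00, so [stock] = 0.2030 x 27.00 = 5.48 M.

5.48 M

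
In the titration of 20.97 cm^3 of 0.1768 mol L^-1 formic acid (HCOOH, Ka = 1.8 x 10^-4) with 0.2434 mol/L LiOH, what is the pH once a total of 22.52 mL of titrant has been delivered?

n(acid) = 0.1768 x 0.02097 = 0.003707 mol; n(LiOH) added = 0.2434 x 0.02252 = 0.005481 mol.
Base is in excess by 0.005481 - 0.003707 = 0.001774 mol in a total volume of 0.04349 L.
[OH^-] = 0.001774/0.04349 = 0.04079 M, so pOH = 1.39 and pH = 14.00 - 1.39 = 12.61.

12.61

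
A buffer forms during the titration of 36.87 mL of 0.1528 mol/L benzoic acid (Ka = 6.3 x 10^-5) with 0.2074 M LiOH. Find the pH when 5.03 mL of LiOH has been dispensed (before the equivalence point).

3.56

Initial n(C6H5COOH) = 0.1528 x 0.03687 = 0.005634 mol.
n(LiOH) added = 0.2074 x 0.005030 = 0.001043 mol, converting that many moles of C6H5COOH to C6H5COO-.
Remaining n(C6H5COOH) = 0.004591 mol; n(C6H5COO-) = 0.001043 mol.
By Henderson-Hasselbalch, pH = pKa + log([A^-]/[HA]) = 4.20 + log(0.001043/0.004591) = 4.20 + (-0.64) = 3.56.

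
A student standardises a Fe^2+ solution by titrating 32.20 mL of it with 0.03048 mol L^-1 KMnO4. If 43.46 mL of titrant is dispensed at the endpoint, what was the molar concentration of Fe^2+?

n(KMnO4) = 0.03048 x 0.04346 = 0.001325 mol.
From the balanced equation, 1 mol KMnO4 reacts with 5 mol Fe^2+, so n(Fe^2+) = 0.001325 x 5/1 = 0.006623 mol.
[Fe^2+] = 0.006623 / 0.03220 L = 0.206 M.

0.206 M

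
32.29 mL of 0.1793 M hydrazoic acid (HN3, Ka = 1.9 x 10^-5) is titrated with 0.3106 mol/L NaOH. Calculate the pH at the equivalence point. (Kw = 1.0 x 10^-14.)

8.89

n(HN3) = 0.1793 x 0.03229 = 0.005790 mol; V(NaOH) at equivalence = 0.005790/0.3106 = 0.01864 L.
At equivalence all the acid is converted to N3-; total volume = 0.03229 + 0.01864 = 0.05093 L, so [N3-] = 0.005790/0.05093 = 0.1137 M.
Kb = Kw/Ka = 1.0e-14 / 1.9 x 10^-5 = 5.26e-10.
[OH^-] = sqrt(Kb x [N3-]) = sqrt(5.26e-10 x 0.1137) = 7.74e-6 M.
pOH = 5.11, so pH = 14.00 - 5.11 = 8.89.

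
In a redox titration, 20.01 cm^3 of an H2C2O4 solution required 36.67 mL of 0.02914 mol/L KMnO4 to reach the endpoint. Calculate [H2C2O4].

0.134 M

n(KMnO4) = 0.02914 x 0.03667 = 0.001069 mol.
From the balanced equation, 2 mol KMnO4 reacts with 5 mol H2C2O4, so n(H2C2O4) = 0.001069 x 5/2 = 0.002671 mol.
[H2C2O4] = 0.002671 / 0.02001 L = 0.134 M.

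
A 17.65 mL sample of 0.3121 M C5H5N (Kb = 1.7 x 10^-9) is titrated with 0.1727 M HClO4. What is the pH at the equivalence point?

3.09

n(C5H5N) = 0.3121 x 0.01765 = 0.005509 mol; V(HClO4) at equivalence = 0.005509/0.1727 = 0.03190 L.
At equivalence the base is fully converted to C5H5NH+; total volume = 0.04955 L, so [C5H5NH+] = 0.005509/0.04955 = 0.1112 M.
Ka(C5H5NH+) = Kw/Kb = 1.0e-14 / 1.7 x 10^-9 = 5.88e-6.
[H^+] = sqrt(Ka x [C5H5NH+]) = sqrt(5.88e-6 x 0.1112) = 0.000809 M.
pH = -log(0.000809) = 3.09.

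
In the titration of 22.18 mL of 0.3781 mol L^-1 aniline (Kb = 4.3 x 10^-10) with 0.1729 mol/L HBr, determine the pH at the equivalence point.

n(C6H5NH2) = 0.3781 x 0.02218 = 0.008386 mol; V(HBr) at equivalence = 0.008386/0.1729 = 0.04850 L.
At equivalence the base is fully converted to C6H5NH3+; total volume = 0.07068 L, so [C6H5NH3+] = 0.008386/0.07068 = 0.1186 M.
Ka(C6H5NH3+) = Kw/Kb = 1.0e-14 / 4.3 x 10^-10 = 2.33e-5.
[H^+] = sqrt(Ka x [C6H5NH3+]) = sqrt(2.33e-5 x 0.1186) = 0.00166 M.
pH = -log(0.00166) = 2.78.

2.78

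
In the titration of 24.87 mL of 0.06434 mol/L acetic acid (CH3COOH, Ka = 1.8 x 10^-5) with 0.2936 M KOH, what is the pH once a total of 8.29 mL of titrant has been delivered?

n(acid) = 0.06434 x 0.02487 = 0.001600 mol; n(KOH) added = 0.2936 x 0.008290 = 0.002434 mol.
Base is in excess by 0.002434 - 0.001600 = 0.0008338 mol in a total volume of 0.03316 L.
[OH^-] = 0.0008338/0.03316 = 0.02515 M, so pOH = 1.60 and pH = 14.00 - 1.60 = 12.40.

12.40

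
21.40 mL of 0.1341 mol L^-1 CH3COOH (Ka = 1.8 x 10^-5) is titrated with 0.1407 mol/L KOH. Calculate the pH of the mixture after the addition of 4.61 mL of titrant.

4.21

Initial n(CH3COOH) = 0.1341 x 0.02140 = 0.002870 mol.
n(KOH) added = 0.1407 x 0.004610 = 0.0006486 mol, converting that many moles of CH3COOH to CH3COO-.
Remaining n(CH3COOH) = 0.002221 mol; n(CH3COO-) = 0.0006486 mol.
By Henderson-Hasselbalch, pH = pKa + log([A^-]/[HA]) = 4.74 + log(0.0006486/0.002221) = 4.74 + (-0.53) = 4.21.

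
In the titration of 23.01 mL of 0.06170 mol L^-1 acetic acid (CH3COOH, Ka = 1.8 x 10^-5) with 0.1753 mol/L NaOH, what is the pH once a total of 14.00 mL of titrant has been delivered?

12.45

n(acid) = 0.06170 x 0.02301 = 0.001420 mol; n(NaOH) added = 0.1753 x 0.01400 = 0.002454 mol.
Base is in excess by 0.002454 - 0.001420 = 0.001034 mol in a total volume of 0.03701 L.
[OH^-] = 0.001034/0.03701 = 0.02795 M, so pOH = 1.55 and pH = 14.00 - 1.55 = 12.45.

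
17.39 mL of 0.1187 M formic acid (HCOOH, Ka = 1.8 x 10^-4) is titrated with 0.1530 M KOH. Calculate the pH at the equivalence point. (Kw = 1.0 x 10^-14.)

8.28

n(HCOOH) = 0.1187 x 0.01739 = 0.002064 mol; V(KOH) at equivalence = 0.002064/0.1530 = 0.01349 L.
At equivalence all the acid is converted to HCOO-; total volume = 0.01739 + 0.01349 = 0.03088 L, so [HCOO-] = 0.002064/0.03088 = 0.06684 M.
Kb = Kw/Ka = 1.0e-14 / 1.8 x 10^-4 = 5.56e-11.
[OH^-] = sqrt(Kb x [HCOO-]) = sqrt(5.56e-11 x 0.06684) = 1.93e-6 M.
pOH = 5.72, so pH = 14.00 - 5.72 = 8.28.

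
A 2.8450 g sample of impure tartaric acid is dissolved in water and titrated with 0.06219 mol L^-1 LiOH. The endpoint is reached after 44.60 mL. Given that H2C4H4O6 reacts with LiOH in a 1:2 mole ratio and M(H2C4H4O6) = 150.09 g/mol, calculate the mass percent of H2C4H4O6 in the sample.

n(LiOH) = 0.06219 x 0.04460 = 0.002774 mol.
n(H2C4H4O6) = 0.002774 / 2 = 0.001387 mol.
mass of H2C4H4O6 = 0.001387 x 150.09 = 0.2082 g.
% purity = 0.2082 / 2.8450 x 100 = 7.32%.

7.32%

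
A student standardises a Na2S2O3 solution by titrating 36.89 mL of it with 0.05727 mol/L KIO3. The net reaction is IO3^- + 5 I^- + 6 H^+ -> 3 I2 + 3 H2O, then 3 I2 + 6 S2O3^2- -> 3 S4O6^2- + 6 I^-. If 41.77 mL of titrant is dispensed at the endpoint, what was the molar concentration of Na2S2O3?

n(KIO3) = 0.05727 x 0.04177 = 0.002392 mol.
From the balanced equation, 1 mol KIO3 reacts with 6 mol Na2S2O3, so n(Na2S2O3) = 0.002392 x 6/1 = 0.01435 mol.
[Na2S2O3] = 0.01435 / 0.03689 L = 0.389 M.

0.389 M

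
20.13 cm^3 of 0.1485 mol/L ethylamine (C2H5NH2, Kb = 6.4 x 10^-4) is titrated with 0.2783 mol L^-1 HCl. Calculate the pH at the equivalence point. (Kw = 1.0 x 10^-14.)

5.91

n(C2H5NH2) = 0.1485 x 0.02013 = 0.002989 mol; V(HCl) at equivalence = 0.002989/0.2783 = 0.01074 L.
At equivalence the base is fully converted to C2H5NH3+; total volume = 0.03087 L, so [C2H5NH3+] = 0.002989/0.03087 = 0.09683 M.
Ka(C2H5NH3+) = Kw/Kb = 1.0e-14 / 6.4 x 10^-4 = 1.56e-11.
[H^+] = sqrt(Ka x [C2H5NH3+]) = sqrt(1.56e-11 x 0.09683) = 1.23e-6 M.
pH = -log(1.23e-6) = 5.91.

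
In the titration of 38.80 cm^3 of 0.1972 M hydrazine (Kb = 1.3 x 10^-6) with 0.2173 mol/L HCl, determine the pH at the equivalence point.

n(N2H4) = 0.1972 x 0.03880 = 0.007651 mol; V(HCl) at equivalence = 0.007651/0.2173 = 0.03521 L.
At equivalence the base is fully converted to N2H5+; total volume = 0.07401 L, so [N2H5+] = 0.007651/0.07401 = 0.1034 M.
Ka(N2H5+) = Kw/Kb = 1.0e-14 / 1.3 x 10^-6 = 7.69e-9.
[H^+] = sqrt(Ka x [N2H5+]) = sqrt(7.69e-9 x 0.1034) = 2.82e-5 M.
pH = -log(2.82e-5) = 4.55.

4.55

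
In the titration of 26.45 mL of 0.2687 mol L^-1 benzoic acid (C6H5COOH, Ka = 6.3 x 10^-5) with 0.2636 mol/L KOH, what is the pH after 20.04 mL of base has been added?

Initial n(C6H5COOH) = 0.2687 x 0.02645 = 0.007107 mol.
n(KOH) added = 0.2636 x 0.02004 = 0.005283 mol, converting that many moles of C6H5COOH to C6H5COO-.
Remaining n(C6H5COOH) = 0.001825 mol; n(C6H5COO-) = 0.005283 mol.
By Henderson-Hasselbalch, pH = pKa + log([A^-]/[HA]) = 4.20 + log(0.005283/0.001825) = 4.20 + (+0.46) = 4.66.

4.66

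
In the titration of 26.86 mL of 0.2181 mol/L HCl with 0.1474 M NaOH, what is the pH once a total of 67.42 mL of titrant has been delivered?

12.64

n(acid) = 0.2181 x 0.02686 = 0.005858 mol; n(NaOH) added = 0.1474 x 0.06742 = 0.009938 mol.
Base is in excess by 0.009938 - 0.005858 = 0.004080 mol in a total volume of 0.09428 L.
[OH^-] = 0.004080/0.09428 = 0.04327 M, so pOH = 1.36 and pH = 14.00 - 1.36 = 12.64.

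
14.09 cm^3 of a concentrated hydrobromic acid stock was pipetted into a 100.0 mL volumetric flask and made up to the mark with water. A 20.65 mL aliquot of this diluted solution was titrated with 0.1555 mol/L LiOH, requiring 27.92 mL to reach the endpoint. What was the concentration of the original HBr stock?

n(LiOH) = 0.1555 x 0.02792 = 0.004342 mol.
n(HBr) in the aliquot = 0.004342 mol.
[diluted HBr] = 0.004342 / 0.02065 = 0.2102 M.
Dilution factor = 100.0/14.09 = 7.097, so [stock] = 0.2102 x 7.097 = 1.49 M.

1.49 M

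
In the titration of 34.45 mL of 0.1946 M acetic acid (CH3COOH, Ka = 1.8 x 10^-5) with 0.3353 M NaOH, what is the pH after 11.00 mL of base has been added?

Initial n(CH3COOH) = 0.1946 x 0.03445 = 0.006704 mol.
n(NaOH) added = 0.3353 x 0.01100 = 0.003688 mol, converting that many moles of CH3COOH to CH3COO-.
Remaining n(CH3COOH) = 0.003016 mol; n(CH3COO-) = 0.003688 mol.
By Henderson-Hasselbalch, pH = pKa + log([A^-]/[HA]) = 4.74 + log(0.003688/0.003016) = 4.74 + (+0.09) = 4.83.

4.83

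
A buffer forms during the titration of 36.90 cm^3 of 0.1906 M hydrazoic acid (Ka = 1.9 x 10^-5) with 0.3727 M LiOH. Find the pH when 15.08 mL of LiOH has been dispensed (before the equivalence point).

Initial n(HN3) = 0.1906 x 0.03690 = 0.007033 mol.
n(LiOH) added = 0.3727 x 0.01508 = 0.005620 mol, converting that many moles of HN3 to N3-.
Remaining n(HN3) = 0.001413 mol; n(N3-) = 0.005620 mol.
By Henderson-Hasselbalch, pH = pKa + log([A^-]/[HA]) = 4.72 + log(0.005620/0.001413) = 4.72 + (+0.60) = 5.32.

5.32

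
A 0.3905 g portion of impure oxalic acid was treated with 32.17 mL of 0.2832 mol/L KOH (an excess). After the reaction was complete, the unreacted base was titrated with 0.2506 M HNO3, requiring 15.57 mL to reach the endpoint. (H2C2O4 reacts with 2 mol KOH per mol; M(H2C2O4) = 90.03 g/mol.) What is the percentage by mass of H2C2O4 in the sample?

60.0%

Total n(KOH) added = 0.2832 x 0.03217 = 0.009111 mol.
n(HNO3) used = 0.2506 x 0.01557 = 0.003902 mol, which equals the excess n(KOH).
So n(KOH) consumed by the sample = 0.009111 - 0.003902 = 0.005209 mol.
n(H2C2O4) = 0.005209 / 2 = 0.002604 mol.
mass H2C2O4 = 0.002604 x 90.03 = 0.2345 g, so %H2C2O4 = 0.2345/0.3905 x 100 = 60.0%.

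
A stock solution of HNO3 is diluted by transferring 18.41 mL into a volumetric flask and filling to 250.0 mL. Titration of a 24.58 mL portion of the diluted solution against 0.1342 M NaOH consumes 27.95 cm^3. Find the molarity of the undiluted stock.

n(NaOH) = 0.1342 x 0.02795 = 0.003751 mol.
n(HNO3) in the aliquot = 0.003751 mol.
[diluted HNO3] = 0.003751 / 0.02458 = 0.1526 M.
Dilution factor = 250.0/18.41 = 13.58, so [stock] = 0.1526 x 13.58 = 2.07 M.

2.07 M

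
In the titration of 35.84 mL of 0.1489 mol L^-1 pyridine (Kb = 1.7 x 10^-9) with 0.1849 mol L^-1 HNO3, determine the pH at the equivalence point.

n(C5H5N) = 0.1489 x 0.03584 = 0.005337 mol; V(HNO3) at equivalence = 0.005337/0.1849 = 0.02886 L.
At equivalence the base is fully converted to C5H5NH+; total volume = 0.06470 L, so [C5H5NH+] = 0.005337/0.06470 = 0.08248 M.
Ka(C5H5NH+) = Kw/Kb = 1.0e-14 / 1.7 x 10^-9 = 5.88e-6.
[H^+] = sqrt(Ka x [C5H5NH+]) = sqrt(5.88e-6 x 0.08248) = 0.000697 M.
pH = -log(0.000697) = 3.16.

3.16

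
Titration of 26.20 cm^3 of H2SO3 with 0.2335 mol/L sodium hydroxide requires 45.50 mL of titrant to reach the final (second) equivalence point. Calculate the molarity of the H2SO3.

0.203 M

n(NaOH) = 0.2335 x 0.04550 = 0.01062 mol.
At the final (second) equivalence point, 2 mol OH^- react per mol H2SO3, so n(H2SO3) = 0.01062 / 2 = 0.005312 mol.
[H2SO3] = 0.005312 / 0.02620 L = 0.203 M.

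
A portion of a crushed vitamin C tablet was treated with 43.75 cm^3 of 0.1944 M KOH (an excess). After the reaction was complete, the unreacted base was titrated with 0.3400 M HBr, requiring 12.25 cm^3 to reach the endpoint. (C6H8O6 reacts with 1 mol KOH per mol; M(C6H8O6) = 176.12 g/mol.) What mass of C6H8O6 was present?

0.764 g

Total n(KOH) added = 0.1944 x 0.04375 = 0.008505 mol.
n(HBr) used = 0.3400 x 0.01225 = 0.004165 mol, which equals the excess n(KOH).
So n(KOH) consumed by the sample = 0.008505 - 0.004165 = 0.004340 mol.
n(C6H8O6) = 0.004340 / 1 = 0.004340 mol.
mass = 0.004340 mol x 176.12 g/mol = 0.764 g.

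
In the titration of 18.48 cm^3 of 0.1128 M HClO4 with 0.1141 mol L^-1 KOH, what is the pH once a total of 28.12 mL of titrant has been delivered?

12.38

n(acid) = 0.1128 x 0.01848 = 0.002085 mol; n(KOH) added = 0.1141 x 0.02812 = 0.003208 mol.
Base is in excess by 0.003208 - 0.002085 = 0.001124 mol in a total volume of 0.04660 L.
[OH^-] = 0.001124/0.04660 = 0.02412 M, so pOH = 1.62 and pH = 14.00 - 1.62 = 12.38.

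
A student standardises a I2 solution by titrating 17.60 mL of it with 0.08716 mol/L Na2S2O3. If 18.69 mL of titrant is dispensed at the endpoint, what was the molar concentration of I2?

n(Na2S2O3) = 0.08716 x 0.01869 = 0.001629 mol.
From the balanced equation, 2 mol Na2S2O3 reacts with 1 mol I2, so n(I2) = 0.001629 x 1/2 = 0.0008145 mol.
[I2] = 0.0008145 / 0.01760 L = 0.0463 M.

0.0463 M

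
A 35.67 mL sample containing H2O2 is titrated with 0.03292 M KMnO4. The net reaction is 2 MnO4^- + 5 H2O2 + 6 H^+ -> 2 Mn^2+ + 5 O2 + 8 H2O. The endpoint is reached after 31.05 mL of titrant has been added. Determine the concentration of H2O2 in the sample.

n(KMnO4) = 0.03292 x 0.03105 = 0.001022 mol.
From the balanced equation, 2 mol KMnO4 reacts with 5 mol H2O2, so n(H2O2) = 0.001022 x 5/2 = 0.002555 mol.
[H2O2] = 0.002555 / 0.03567 L = 0.0716 M.

0.0716 M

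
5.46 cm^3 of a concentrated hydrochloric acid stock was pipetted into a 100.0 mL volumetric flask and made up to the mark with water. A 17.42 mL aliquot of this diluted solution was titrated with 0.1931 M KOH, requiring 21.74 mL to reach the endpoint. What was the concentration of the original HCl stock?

n(KOH) = 0.1931 x 0.02174 = 0.004198 mol.
n(HCl) in the aliquot = 0.004198 mol.
[diluted HCl] = 0.004198 / 0.01742 = 0.2410 M.
Dilution factor = 100.0/5.460 = 18.32, so [stock] = 0.2410 x 18.32 = 4.41 M.

4.41 M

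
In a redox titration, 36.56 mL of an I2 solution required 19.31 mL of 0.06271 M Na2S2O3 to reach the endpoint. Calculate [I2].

n(Na2S2O3) = 0.06271 x 0.01931 = 0.001211 mol.
From the balanced equation, 2 mol Na2S2O3 reacts with 1 mol I2, so n(I2) = 0.001211 x 1/2 = 0.0006055 mol.
[I2] = 0.0006055 / 0.03656 L = 0.0166 M.

0.0166 M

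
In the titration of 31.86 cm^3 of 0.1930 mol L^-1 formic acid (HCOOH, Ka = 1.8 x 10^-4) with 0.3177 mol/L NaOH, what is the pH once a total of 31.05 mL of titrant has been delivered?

n(acid) = 0.1930 x 0.03186 = 0.006149 mol; n(NaOH) added = 0.3177 x 0.03105 = 0.009865 mol.
Base is in excess by 0.009865 - 0.006149 = 0.003716 mol in a total volume of 0.06291 L.
[OH^-] = 0.003716/0.06291 = 0.05906 M, so pOH = 1.23 and pH = 14.00 - 1.23 = 12.77.

12.77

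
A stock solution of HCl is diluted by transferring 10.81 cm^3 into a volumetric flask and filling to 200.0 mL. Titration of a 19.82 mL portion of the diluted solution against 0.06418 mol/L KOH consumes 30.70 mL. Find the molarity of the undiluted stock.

1.84 M

n(KOH) = 0.06418 x 0.03070 = 0.001970 mol.
n(HCl) in the aliquot = 0.001970 mol.
[diluted HCl] = 0.001970 / 0.01982 = 0.09941 M.
Dilution factor = 200.0/10.81 = 18.50, so [stock] = 0.09941 x 18.50 = 1.84 M.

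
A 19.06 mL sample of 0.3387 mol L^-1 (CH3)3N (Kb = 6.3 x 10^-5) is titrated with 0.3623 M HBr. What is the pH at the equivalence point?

n((CH3)3N) = 0.3387 x 0.01906 = 0.006456 mol; V(HBr) at equivalence = 0.006456/0.3623 = 0.01782 L.
At equivalence the base is fully converted to (CH3)3NH+; total volume = 0.03688 L, so [(CH3)3NH+] = 0.006456/0.03688 = 0.1751 M.
Ka((CH3)3NH+) = Kw/Kb = 1.0e-14 / 6.3 x 10^-5 = 1.59e-10.
[H^+] = sqrt(Ka x [(CH3)3NH+]) = sqrt(1.59e-10 x 0.1751) = 5.27e-6 M.
pH = -log(5.27e-6) = 5.28.

5.28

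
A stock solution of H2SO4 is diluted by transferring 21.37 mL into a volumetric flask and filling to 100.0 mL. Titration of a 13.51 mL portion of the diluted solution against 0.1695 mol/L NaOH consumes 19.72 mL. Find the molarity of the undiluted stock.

0.579 M

n(NaOH) = 0.1695 x 0.01972 = 0.003343 mol.
n(H2SO4) in the aliquot = 0.003343 x 1/2 = 0.001671 mol.
[diluted H2SO4] = 0.001671 / 0.01351 = 0.1237 M.
Dilution factor = 100.0/21.37 = 4.679, so [stock] = 0.1237 x 4.679 = 0.579 M.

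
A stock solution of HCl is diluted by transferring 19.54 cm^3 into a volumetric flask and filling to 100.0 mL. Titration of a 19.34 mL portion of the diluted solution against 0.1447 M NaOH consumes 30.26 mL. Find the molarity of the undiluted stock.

1.16 M

n(NaOH) = 0.1447 x 0.03026 = 0.004379 mol.
n(HCl) in the aliquot = 0.004379 mol.
[diluted HCl] = 0.004379 / 0.01934 = 0.2264 M.
Dilution factor = 100.0/19.54 = 5.118, so [stock] = 0.2264 x 5.118 = 1.16 M.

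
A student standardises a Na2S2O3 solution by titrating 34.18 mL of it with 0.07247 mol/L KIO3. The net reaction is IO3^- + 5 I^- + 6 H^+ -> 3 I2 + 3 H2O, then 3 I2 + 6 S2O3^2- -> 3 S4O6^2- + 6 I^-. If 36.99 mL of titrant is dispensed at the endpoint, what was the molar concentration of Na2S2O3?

n(KIO3) = 0.07247 x 0.03699 = 0.002681 mol.
From the balanced equation, 1 mol KIO3 reacts with 6 mol Na2S2O3, so n(Na2S2O3) = 0.002681 x 6/1 = 0.01608 mol.
[Na2S2O3] = 0.01608 / 0.03418 L = 0.471 M.

0.471 M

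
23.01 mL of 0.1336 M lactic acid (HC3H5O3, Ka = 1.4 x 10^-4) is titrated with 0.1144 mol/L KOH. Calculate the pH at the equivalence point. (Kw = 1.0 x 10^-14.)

n(HC3H5O3) = 0.1336 x 0.02301 = 0.003074 mol; V(KOH) at equivalence = 0.003074/0.1144 = 0.02687 L.
At equivalence all the acid is converted to C3H5O3-; total volume = 0.02301 + 0.02687 = 0.04988 L, so [C3H5O3-] = 0.003074/0.04988 = 0.06163 M.
Kb = Kw/Ka = 1.0e-14 / 1.4 x 10^-4 = 7.14e-11.
[OH^-] = sqrt(Kb x [C3H5O3-]) = sqrt(7.14e-11 x 0.06163) = 2.10e-6 M.
pOH = 5.68, so pH = 14.00 - 5.68 = 8.32.

8.32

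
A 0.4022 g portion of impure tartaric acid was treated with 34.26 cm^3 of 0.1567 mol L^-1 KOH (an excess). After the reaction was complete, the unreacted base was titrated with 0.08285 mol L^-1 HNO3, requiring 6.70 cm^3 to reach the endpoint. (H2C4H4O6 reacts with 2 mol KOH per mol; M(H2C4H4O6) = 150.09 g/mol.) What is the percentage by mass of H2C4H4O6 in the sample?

Total n(KOH) added = 0.1567 x 0.03426 = 0.005369 mol.
n(HNO3) used = 0.08285 x 0.006700 = 0.0005551 mol, which equals the excess n(KOH).
So n(KOH) consumed by the sample = 0.005369 - 0.0005551 = 0.004813 mol.
n(H2C4H4O6) = 0.004813 / 2 = 0.002407 mol.
mass H2C4H4O6 = 0.002407 x 150.09 = 0.3612 g, so %H2C4H4O6 = 0.3612/0.4022 x 100 = 89.8%.

89.8%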